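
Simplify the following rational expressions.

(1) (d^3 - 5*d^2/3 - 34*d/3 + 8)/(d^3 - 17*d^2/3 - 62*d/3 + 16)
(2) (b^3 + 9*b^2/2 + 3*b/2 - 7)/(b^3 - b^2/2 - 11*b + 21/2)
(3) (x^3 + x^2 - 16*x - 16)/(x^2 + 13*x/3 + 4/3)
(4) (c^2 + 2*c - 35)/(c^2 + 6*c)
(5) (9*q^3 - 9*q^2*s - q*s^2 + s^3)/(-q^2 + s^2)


(1) = (d - 4)/(d - 8)
(2) = (b + 2)/(b - 3)
(3) = (3*x^2 - 9*x - 12)/(3*x + 1)
(4) = (c^2 + 2*c - 35)/(c^2 + 6*c)
(5) = (-9*q^2 + s^2)/(q + s)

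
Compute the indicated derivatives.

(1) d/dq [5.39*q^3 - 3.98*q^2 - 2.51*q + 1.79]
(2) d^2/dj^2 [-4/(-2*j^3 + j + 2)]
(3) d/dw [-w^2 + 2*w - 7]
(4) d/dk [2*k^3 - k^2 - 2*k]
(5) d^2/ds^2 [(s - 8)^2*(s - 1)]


(1) = 16.17*q^2 - 7.96*q - 2.51
(2) = 8*(-6*j*(-2*j^3 + j + 2) - (6*j^2 - 1)^2)/(-2*j^3 + j + 2)^3
(3) = 2 - 2*w
(4) = 6*k^2 - 2*k - 2
(5) = 6*s - 34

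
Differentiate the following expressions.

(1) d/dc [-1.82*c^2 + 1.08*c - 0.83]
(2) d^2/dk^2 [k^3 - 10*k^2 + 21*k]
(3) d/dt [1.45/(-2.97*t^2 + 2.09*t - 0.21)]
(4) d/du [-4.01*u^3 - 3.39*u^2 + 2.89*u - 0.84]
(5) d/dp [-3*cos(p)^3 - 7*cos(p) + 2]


(1) = 1.08 - 3.64*c
(2) = 6*k - 20
(3) = (8.613*t - 3.0305)/(2.97*t^2 - 2.09*t + 0.21)^2
(4) = -12.03*u^2 - 6.78*u + 2.89
(5) = (9*cos(p)^2 + 7)*sin(p)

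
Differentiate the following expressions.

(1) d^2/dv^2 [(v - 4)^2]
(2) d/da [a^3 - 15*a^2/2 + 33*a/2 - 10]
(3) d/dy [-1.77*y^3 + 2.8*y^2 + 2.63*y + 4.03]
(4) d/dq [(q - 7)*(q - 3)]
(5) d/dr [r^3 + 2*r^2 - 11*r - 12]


(1) = 2
(2) = 3*a^2 - 15*a + 33/2
(3) = -5.31*y^2 + 5.6*y + 2.63
(4) = 2*q - 10
(5) = 3*r^2 + 4*r - 11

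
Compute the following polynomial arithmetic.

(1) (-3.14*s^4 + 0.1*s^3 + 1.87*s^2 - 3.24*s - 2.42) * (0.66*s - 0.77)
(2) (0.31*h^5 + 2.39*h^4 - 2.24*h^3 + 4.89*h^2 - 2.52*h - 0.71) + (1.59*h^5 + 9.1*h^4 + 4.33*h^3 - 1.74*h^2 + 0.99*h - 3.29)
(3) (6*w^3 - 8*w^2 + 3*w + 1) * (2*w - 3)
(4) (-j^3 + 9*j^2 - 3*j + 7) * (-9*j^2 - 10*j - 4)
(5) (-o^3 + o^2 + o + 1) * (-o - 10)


(1) = -2.0724*s^5 + 2.4838*s^4 + 1.1572*s^3 - 3.5783*s^2 + 0.8976*s + 1.8634
(2) = 1.9*h^5 + 11.49*h^4 + 2.09*h^3 + 3.15*h^2 - 1.53*h - 4.0
(3) = 12*w^4 - 34*w^3 + 30*w^2 - 7*w - 3
(4) = 9*j^5 - 71*j^4 - 59*j^3 - 69*j^2 - 58*j - 28
(5) = o^4 + 9*o^3 - 11*o^2 - 11*o - 10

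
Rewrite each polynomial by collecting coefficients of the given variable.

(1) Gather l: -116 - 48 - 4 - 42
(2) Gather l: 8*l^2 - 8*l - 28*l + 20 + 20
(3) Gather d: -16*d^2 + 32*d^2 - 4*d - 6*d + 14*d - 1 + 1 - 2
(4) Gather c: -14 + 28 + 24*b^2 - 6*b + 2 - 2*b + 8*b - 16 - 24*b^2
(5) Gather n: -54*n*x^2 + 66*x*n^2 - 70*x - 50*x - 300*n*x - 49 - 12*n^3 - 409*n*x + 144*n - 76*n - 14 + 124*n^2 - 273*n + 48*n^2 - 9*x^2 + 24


(1) = -210
(2) = 8*l^2 - 36*l + 40
(3) = 16*d^2 + 4*d - 2
(4) = 0
(5) = -12*n^3 + n^2*(66*x + 172) + n*(-54*x^2 - 709*x - 205) - 9*x^2 - 120*x - 39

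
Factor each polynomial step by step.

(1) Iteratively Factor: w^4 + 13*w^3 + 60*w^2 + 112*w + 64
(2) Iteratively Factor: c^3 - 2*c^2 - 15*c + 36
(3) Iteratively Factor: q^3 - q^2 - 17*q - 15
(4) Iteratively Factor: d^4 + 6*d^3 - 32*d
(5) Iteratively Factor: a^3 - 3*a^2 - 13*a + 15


(1) = (w + 1)*(w^3 + 12*w^2 + 48*w + 64) = (w + 1)*(w + 4)*(w^2 + 8*w + 16) = (w + 1)*(w + 4)^2*(w + 4)
(2) = (c - 3)*(c^2 + c - 12) = (c - 3)^2*(c + 4)
(3) = (q - 5)*(q^2 + 4*q + 3) = (q - 5)*(q + 1)*(q + 3)
(4) = (d - 2)*(d^3 + 8*d^2 + 16*d) = (d - 2)*(d + 4)*(d^2 + 4*d) = d*(d - 2)*(d + 4)*(d + 4)
(5) = (a + 3)*(a^2 - 6*a + 5) = (a - 5)*(a + 3)*(a - 1)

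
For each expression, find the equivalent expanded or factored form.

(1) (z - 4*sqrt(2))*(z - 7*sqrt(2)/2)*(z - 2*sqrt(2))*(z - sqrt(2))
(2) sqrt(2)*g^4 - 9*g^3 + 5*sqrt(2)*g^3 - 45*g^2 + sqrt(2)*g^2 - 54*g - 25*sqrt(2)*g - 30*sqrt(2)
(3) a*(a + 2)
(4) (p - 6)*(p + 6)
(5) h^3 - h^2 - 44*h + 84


(1) = z^4 - 21*sqrt(2)*z^3/2 + 77*z^2 - 114*sqrt(2)*z + 112
(2) = (g + 2)*(g + 3)*(g - 5*sqrt(2))*(sqrt(2)*g + 1)
(3) = a^2 + 2*a
(4) = p^2 - 36
(5) = (h - 6)*(h - 2)*(h + 7)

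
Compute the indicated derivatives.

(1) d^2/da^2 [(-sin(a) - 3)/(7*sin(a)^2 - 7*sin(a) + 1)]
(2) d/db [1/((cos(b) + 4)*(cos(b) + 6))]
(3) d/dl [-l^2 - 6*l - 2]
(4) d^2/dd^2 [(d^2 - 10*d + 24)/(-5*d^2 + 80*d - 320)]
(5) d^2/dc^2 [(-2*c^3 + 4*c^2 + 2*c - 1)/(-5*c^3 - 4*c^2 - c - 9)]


(1) = (49*sin(a)^5 + 637*sin(a)^4 - 581*sin(a)^3 - 812*sin(a)^2 + 946*sin(a) - 266)/(7*sin(a)^2 - 7*sin(a) + 1)^3
(2) = 2*(cos(b) + 5)*sin(b)/((cos(b) + 4)^2*(cos(b) + 6)^2)
(3) = -2*l - 6
(4) = 12*(4 - d)/(5*(d^4 - 32*d^3 + 384*d^2 - 2048*d + 4096))
(5) = 2*(-140*c^6 - 180*c^5 - 450*c^4 + 1344*c^3 + 1089*c^2 + 579*c - 341)/(125*c^9 + 300*c^8 + 315*c^7 + 859*c^6 + 1143*c^5 + 714*c^4 + 1432*c^3 + 999*c^2 + 243*c + 729)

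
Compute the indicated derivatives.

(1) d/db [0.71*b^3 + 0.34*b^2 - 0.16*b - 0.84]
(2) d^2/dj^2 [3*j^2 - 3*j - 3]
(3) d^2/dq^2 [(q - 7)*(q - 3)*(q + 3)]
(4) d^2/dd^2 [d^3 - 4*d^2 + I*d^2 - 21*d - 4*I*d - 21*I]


(1) = 2.13*b^2 + 0.68*b - 0.16
(2) = 6
(3) = 6*q - 14
(4) = 6*d - 8 + 2*I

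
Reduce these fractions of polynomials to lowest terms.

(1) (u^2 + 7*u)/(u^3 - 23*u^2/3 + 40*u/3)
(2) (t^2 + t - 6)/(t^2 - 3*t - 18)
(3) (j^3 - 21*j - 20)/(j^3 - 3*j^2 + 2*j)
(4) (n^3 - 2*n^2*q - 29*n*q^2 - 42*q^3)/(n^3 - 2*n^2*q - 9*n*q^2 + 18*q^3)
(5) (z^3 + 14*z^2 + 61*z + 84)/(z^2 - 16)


(1) = (3*u + 21)/(3*u^2 - 23*u + 40)
(2) = (t - 2)/(t - 6)
(3) = (j^3 - 21*j - 20)/(j^3 - 3*j^2 + 2*j)
(4) = (n^2 - 5*n*q - 14*q^2)/(n^2 - 5*n*q + 6*q^2)
(5) = (z^2 + 10*z + 21)/(z - 4)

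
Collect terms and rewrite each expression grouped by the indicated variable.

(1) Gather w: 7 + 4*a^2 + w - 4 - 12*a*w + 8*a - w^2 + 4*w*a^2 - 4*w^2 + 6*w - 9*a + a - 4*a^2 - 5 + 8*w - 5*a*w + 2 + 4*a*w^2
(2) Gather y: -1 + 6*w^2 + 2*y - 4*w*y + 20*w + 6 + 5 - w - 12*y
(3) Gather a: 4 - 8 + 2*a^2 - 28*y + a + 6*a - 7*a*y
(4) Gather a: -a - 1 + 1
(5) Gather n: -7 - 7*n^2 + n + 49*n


(1) = w^2*(4*a - 5) + w*(4*a^2 - 17*a + 15)
(2) = 6*w^2 + 19*w + y*(-4*w - 10) + 10
(3) = 2*a^2 + a*(7 - 7*y) - 28*y - 4
(4) = -a
(5) = -7*n^2 + 50*n - 7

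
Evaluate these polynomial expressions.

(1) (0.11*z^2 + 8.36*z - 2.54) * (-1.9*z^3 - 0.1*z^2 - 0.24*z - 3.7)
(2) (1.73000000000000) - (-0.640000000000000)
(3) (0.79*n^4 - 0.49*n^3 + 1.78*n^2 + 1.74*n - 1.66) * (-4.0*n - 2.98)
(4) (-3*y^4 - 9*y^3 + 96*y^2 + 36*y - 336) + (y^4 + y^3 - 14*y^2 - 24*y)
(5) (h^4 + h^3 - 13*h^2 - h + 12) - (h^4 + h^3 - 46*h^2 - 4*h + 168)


(1) = -0.209*z^5 - 15.895*z^4 + 3.9636*z^3 - 2.1594*z^2 - 30.3224*z + 9.398
(2) = 2.37000000000000
(3) = -3.16*n^5 - 0.3942*n^4 - 5.6598*n^3 - 12.2644*n^2 + 1.4548*n + 4.9468
(4) = -2*y^4 - 8*y^3 + 82*y^2 + 12*y - 336
(5) = 33*h^2 + 3*h - 156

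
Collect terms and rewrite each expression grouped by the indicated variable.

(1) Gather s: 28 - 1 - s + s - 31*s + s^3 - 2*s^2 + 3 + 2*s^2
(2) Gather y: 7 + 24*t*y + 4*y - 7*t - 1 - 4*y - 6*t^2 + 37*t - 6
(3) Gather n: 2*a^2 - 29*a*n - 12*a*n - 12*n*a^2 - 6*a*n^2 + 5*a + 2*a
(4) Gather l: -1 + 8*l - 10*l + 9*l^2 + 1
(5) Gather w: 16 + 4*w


(1) = s^3 - 31*s + 30
(2) = -6*t^2 + 24*t*y + 30*t
(3) = 2*a^2 - 6*a*n^2 + 7*a + n*(-12*a^2 - 41*a)
(4) = 9*l^2 - 2*l
(5) = 4*w + 16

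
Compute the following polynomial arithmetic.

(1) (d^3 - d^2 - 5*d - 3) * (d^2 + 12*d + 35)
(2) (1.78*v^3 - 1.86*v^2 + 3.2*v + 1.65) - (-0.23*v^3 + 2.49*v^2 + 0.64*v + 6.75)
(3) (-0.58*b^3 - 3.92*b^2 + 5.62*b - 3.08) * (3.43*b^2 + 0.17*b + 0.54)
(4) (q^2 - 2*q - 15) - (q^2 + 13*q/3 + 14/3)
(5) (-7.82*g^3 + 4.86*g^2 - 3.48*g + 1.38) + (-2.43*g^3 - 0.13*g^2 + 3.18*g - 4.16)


(1) = d^5 + 11*d^4 + 18*d^3 - 98*d^2 - 211*d - 105
(2) = 2.01*v^3 - 4.35*v^2 + 2.56*v - 5.1
(3) = -1.9894*b^5 - 13.5442*b^4 + 18.297*b^3 - 11.7258*b^2 + 2.5112*b - 1.6632
(4) = -19*q/3 - 59/3
(5) = -10.25*g^3 + 4.73*g^2 - 0.3*g - 2.78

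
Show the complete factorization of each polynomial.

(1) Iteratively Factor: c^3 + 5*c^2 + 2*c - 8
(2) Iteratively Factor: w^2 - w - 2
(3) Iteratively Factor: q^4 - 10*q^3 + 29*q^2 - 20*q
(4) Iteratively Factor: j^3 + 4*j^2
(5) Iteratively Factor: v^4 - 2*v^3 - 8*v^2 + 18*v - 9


(1) = (c + 2)*(c^2 + 3*c - 4) = (c + 2)*(c + 4)*(c - 1)
(2) = (w + 1)*(w - 2)
(3) = (q - 5)*(q^3 - 5*q^2 + 4*q) = (q - 5)*(q - 4)*(q^2 - q) = q*(q - 5)*(q - 4)*(q - 1)
(4) = (j)*(j^2 + 4*j) = j^2*(j + 4)
(5) = (v + 3)*(v^3 - 5*v^2 + 7*v - 3) = (v - 3)*(v + 3)*(v^2 - 2*v + 1) = (v - 3)*(v - 1)*(v + 3)*(v - 1)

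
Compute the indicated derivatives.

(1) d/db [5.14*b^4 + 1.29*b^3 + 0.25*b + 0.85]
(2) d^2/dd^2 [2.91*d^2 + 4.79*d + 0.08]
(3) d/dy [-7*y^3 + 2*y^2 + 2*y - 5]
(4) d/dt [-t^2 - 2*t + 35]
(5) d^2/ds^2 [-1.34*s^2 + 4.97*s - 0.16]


(1) = 20.56*b^3 + 3.87*b^2 + 0.25
(2) = 5.82000000000000
(3) = -21*y^2 + 4*y + 2
(4) = -2*t - 2
(5) = -2.68000000000000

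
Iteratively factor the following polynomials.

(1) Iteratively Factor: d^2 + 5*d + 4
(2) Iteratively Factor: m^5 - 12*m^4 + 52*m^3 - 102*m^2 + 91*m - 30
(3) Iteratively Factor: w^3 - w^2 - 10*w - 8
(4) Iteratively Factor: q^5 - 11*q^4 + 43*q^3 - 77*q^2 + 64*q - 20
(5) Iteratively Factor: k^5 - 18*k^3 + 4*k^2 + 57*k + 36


(1) = (d + 4)*(d + 1)
(2) = (m - 1)*(m^4 - 11*m^3 + 41*m^2 - 61*m + 30) = (m - 1)^2*(m^3 - 10*m^2 + 31*m - 30) = (m - 5)*(m - 1)^2*(m^2 - 5*m + 6) = (m - 5)*(m - 2)*(m - 1)^2*(m - 3)
(3) = (w - 4)*(w^2 + 3*w + 2) = (w - 4)*(w + 2)*(w + 1)
(4) = (q - 2)*(q^4 - 9*q^3 + 25*q^2 - 27*q + 10) = (q - 2)*(q - 1)*(q^3 - 8*q^2 + 17*q - 10) = (q - 2)*(q - 1)^2*(q^2 - 7*q + 10) = (q - 2)^2*(q - 1)^2*(q - 5)
(5) = (k - 3)*(k^4 + 3*k^3 - 9*k^2 - 23*k - 12) = (k - 3)^2*(k^3 + 6*k^2 + 9*k + 4) = (k - 3)^2*(k + 1)*(k^2 + 5*k + 4) = (k - 3)^2*(k + 1)*(k + 4)*(k + 1)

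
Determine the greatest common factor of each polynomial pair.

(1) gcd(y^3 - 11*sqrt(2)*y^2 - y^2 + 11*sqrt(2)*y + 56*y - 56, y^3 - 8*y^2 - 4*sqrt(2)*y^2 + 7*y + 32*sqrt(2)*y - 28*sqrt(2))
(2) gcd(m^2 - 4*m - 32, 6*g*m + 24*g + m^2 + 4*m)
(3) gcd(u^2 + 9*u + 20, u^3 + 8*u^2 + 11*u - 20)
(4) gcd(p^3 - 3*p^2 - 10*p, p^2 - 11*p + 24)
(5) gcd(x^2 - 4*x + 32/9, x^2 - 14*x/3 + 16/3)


(1) = gcd((y - 1)*(y - 7*sqrt(2))*(y - 4*sqrt(2)), (y - 7)*(y - 1)*(y - 4*sqrt(2))) = y^2 + y*(-4*sqrt(2) - 1) + 4*sqrt(2)
(2) = gcd((m - 8)*(m + 4), (6*g + m)*(m + 4)) = m + 4
(3) = gcd((u + 4)*(u + 5), (u - 1)*(u + 4)*(u + 5)) = u^2 + 9*u + 20
(4) = 1
(5) = x - 8/3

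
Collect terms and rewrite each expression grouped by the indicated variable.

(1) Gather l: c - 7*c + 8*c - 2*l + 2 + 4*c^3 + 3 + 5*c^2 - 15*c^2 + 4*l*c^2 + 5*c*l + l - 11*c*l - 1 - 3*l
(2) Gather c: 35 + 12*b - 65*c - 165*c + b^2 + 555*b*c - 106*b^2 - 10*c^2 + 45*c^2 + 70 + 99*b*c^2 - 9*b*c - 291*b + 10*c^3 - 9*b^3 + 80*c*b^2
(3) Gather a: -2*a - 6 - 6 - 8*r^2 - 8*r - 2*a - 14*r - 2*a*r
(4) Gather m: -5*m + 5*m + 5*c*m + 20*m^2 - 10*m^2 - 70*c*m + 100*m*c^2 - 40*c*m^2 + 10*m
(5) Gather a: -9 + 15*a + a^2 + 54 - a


(1) = 4*c^3 - 10*c^2 + 2*c + l*(4*c^2 - 6*c - 4) + 4
(2) = -9*b^3 - 105*b^2 - 279*b + 10*c^3 + c^2*(99*b + 35) + c*(80*b^2 + 546*b - 230) + 105
(3) = a*(-2*r - 4) - 8*r^2 - 22*r - 12
(4) = m^2*(10 - 40*c) + m*(100*c^2 - 65*c + 10)
(5) = a^2 + 14*a + 45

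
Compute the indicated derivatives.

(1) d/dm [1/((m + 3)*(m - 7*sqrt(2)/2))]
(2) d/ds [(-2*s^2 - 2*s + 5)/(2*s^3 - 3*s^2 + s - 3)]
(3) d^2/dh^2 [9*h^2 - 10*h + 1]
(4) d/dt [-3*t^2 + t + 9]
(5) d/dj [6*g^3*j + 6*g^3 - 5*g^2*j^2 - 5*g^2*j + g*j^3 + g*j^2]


(1) = 2*(2*(-2*m + 7*sqrt(2))*(m + 3) - (2*m - 7*sqrt(2))^2)/((m + 3)^2*(2*m - 7*sqrt(2))^3)
(2) = (4*s^4 + 8*s^3 - 38*s^2 + 42*s + 1)/(4*s^6 - 12*s^5 + 13*s^4 - 18*s^3 + 19*s^2 - 6*s + 9)
(3) = 18
(4) = 1 - 6*t
(5) = g*(6*g^2 - 10*g*j - 5*g + 3*j^2 + 2*j)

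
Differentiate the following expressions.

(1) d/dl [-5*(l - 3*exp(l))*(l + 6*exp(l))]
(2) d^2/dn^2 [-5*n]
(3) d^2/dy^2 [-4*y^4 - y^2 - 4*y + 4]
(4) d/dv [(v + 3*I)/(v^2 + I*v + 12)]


(1) = -15*l*exp(l) - 10*l + 180*exp(2*l) - 15*exp(l)
(2) = 0
(3) = -48*y^2 - 2
(4) = (v^2 + I*v - (v + 3*I)*(2*v + I) + 12)/(v^2 + I*v + 12)^2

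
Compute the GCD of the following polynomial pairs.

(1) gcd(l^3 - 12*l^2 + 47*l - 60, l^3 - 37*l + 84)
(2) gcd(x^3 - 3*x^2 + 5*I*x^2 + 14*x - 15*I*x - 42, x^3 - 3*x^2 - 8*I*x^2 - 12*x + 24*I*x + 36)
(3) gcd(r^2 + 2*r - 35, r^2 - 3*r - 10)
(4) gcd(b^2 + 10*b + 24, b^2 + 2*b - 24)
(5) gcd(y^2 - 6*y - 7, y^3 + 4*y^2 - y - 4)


(1) = l^2 - 7*l + 12
(2) = x^2 + x*(-3 - 2*I) + 6*I
(3) = r - 5
(4) = b + 6
(5) = gcd((y - 7)*(y + 1), (y - 1)*(y + 1)*(y + 4)) = y + 1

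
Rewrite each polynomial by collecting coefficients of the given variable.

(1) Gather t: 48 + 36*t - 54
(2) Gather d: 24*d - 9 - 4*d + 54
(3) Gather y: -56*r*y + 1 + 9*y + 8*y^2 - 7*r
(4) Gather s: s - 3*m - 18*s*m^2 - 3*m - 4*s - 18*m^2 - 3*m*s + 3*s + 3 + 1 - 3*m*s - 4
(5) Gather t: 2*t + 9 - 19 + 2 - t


(1) = 36*t - 6
(2) = 20*d + 45
(3) = -7*r + 8*y^2 + y*(9 - 56*r) + 1
(4) = -18*m^2 - 6*m + s*(-18*m^2 - 6*m)
(5) = t - 8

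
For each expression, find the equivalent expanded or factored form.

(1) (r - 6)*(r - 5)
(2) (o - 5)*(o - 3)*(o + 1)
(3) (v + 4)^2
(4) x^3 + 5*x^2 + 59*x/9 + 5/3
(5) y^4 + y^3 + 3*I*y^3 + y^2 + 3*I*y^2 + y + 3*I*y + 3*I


(1) = r^2 - 11*r + 30
(2) = o^3 - 7*o^2 + 7*o + 15
(3) = v^2 + 8*v + 16
(4) = (x + 1/3)*(x + 5/3)*(x + 3)
(5) = (y + 1)*(y + 3*I)*(-I*y + 1)*(I*y + 1)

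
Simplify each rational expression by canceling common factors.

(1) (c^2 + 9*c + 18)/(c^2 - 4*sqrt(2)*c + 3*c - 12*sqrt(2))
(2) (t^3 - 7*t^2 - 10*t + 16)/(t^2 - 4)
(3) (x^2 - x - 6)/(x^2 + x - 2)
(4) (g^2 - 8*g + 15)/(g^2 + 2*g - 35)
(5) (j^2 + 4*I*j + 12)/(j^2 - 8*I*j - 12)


(1) = (c + 6)/(c - 4*sqrt(2))
(2) = (t^2 - 9*t + 8)/(t - 2)
(3) = (x - 3)/(x - 1)
(4) = (g - 3)/(g + 7)
(5) = (j + 6*I)/(j - 6*I)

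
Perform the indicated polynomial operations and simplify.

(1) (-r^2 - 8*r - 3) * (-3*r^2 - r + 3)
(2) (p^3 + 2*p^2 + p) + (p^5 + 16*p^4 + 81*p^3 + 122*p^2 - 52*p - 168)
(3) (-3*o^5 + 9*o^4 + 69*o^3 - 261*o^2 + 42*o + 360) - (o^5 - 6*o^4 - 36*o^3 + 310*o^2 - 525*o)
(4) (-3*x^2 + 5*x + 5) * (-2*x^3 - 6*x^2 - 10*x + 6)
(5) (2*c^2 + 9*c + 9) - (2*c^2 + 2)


(1) = 3*r^4 + 25*r^3 + 14*r^2 - 21*r - 9
(2) = p^5 + 16*p^4 + 82*p^3 + 124*p^2 - 51*p - 168
(3) = -4*o^5 + 15*o^4 + 105*o^3 - 571*o^2 + 567*o + 360
(4) = 6*x^5 + 8*x^4 - 10*x^3 - 98*x^2 - 20*x + 30
(5) = 9*c + 7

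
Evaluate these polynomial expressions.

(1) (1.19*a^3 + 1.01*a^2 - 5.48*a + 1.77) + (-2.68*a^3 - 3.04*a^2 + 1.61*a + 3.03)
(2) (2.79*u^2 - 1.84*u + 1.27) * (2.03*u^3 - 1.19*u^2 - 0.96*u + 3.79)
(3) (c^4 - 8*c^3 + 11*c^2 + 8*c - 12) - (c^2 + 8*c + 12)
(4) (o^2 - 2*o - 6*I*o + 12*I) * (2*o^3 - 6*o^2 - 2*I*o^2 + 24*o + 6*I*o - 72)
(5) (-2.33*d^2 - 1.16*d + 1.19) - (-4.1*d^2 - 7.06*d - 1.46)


(1) = -1.49*a^3 - 2.03*a^2 - 3.87*a + 4.8
(2) = 5.6637*u^5 - 7.0553*u^4 + 2.0893*u^3 + 10.8292*u^2 - 8.1928*u + 4.8133
(3) = c^4 - 8*c^3 + 10*c^2 - 24
(4) = 2*o^5 - 10*o^4 - 14*I*o^4 + 24*o^3 + 70*I*o^3 - 60*o^2 - 228*I*o^2 + 72*o + 720*I*o - 864*I
(5) = 1.77*d^2 + 5.9*d + 2.65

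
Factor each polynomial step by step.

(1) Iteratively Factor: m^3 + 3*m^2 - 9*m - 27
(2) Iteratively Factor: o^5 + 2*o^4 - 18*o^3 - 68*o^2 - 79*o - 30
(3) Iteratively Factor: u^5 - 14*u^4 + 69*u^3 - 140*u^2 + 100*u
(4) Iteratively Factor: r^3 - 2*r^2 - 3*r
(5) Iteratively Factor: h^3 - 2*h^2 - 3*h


(1) = (m + 3)*(m^2 - 9) = (m + 3)^2*(m - 3)
(2) = (o + 2)*(o^4 - 18*o^2 - 32*o - 15) = (o + 2)*(o + 3)*(o^3 - 3*o^2 - 9*o - 5) = (o + 1)*(o + 2)*(o + 3)*(o^2 - 4*o - 5) = (o + 1)^2*(o + 2)*(o + 3)*(o - 5)
(3) = (u - 2)*(u^4 - 12*u^3 + 45*u^2 - 50*u) = (u - 2)^2*(u^3 - 10*u^2 + 25*u) = u*(u - 2)^2*(u^2 - 10*u + 25) = u*(u - 5)*(u - 2)^2*(u - 5)
(4) = (r - 3)*(r^2 + r) = r*(r - 3)*(r + 1)
(5) = (h + 1)*(h^2 - 3*h) = h*(h + 1)*(h - 3)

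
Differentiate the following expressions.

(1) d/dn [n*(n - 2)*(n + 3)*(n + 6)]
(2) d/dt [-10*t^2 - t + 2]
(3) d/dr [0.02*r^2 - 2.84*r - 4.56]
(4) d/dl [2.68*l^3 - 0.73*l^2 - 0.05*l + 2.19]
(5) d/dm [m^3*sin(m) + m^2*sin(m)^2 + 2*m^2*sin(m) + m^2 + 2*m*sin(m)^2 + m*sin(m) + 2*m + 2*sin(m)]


(1) = 4*n^3 + 21*n^2 - 36
(2) = -20*t - 1
(3) = 0.04*r - 2.84
(4) = 8.04*l^2 - 1.46*l - 0.05
(5) = m^3*cos(m) + 3*m^2*sin(m) + m^2*sin(2*m) + 2*m^2*cos(m) + 4*m*sin(m) + 2*m*sin(2*m) + m*cos(m) - m*cos(2*m) + 3*m + sin(m) + 2*cos(m) - cos(2*m) + 3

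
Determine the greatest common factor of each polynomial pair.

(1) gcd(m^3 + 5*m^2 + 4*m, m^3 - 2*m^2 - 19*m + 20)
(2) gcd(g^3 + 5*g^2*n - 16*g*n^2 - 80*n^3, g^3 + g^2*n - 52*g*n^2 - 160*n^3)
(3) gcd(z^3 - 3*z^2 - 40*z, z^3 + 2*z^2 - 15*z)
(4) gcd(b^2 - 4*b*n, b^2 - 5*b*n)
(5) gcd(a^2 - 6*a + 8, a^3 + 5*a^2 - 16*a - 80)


(1) = m + 4
(2) = g^2 + 9*g*n + 20*n^2
(3) = gcd(z*(z - 8)*(z + 5), z*(z - 3)*(z + 5)) = z^2 + 5*z
(4) = b
(5) = gcd((a - 4)*(a - 2), (a - 4)*(a + 4)*(a + 5)) = a - 4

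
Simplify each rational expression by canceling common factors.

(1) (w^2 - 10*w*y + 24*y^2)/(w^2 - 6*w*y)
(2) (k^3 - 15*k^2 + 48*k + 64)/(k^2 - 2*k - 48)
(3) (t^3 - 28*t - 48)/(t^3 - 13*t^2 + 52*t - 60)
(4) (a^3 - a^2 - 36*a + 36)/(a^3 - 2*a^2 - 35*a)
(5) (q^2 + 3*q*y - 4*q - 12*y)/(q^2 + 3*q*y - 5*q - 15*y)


(1) = (w - 4*y)/w
(2) = (k^2 - 7*k - 8)/(k + 6)
(3) = (t^2 + 6*t + 8)/(t^2 - 7*t + 10)
(4) = (a^3 - a^2 - 36*a + 36)/(a^3 - 2*a^2 - 35*a)
(5) = (q - 4)/(q - 5)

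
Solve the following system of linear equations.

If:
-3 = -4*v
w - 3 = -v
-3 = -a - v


Then:
a = 9/4
v = 3/4
w = 9/4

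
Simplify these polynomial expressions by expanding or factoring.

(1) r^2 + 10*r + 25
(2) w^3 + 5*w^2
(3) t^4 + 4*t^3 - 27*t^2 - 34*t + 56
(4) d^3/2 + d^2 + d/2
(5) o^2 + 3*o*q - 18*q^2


(1) = (r + 5)^2
(2) = w^2*(w + 5)
(3) = (t - 4)*(t - 1)*(t + 2)*(t + 7)
(4) = d*(d/2 + 1/2)*(d + 1)
(5) = (o - 3*q)*(o + 6*q)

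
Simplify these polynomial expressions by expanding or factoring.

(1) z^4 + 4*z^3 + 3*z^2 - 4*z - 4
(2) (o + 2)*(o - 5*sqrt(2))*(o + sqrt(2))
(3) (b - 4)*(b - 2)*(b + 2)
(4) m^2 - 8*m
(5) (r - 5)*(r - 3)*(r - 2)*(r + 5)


(1) = (z - 1)*(z + 1)*(z + 2)^2
(2) = o^3 - 4*sqrt(2)*o^2 + 2*o^2 - 8*sqrt(2)*o - 10*o - 20
(3) = b^3 - 4*b^2 - 4*b + 16
(4) = m*(m - 8)
(5) = r^4 - 5*r^3 - 19*r^2 + 125*r - 150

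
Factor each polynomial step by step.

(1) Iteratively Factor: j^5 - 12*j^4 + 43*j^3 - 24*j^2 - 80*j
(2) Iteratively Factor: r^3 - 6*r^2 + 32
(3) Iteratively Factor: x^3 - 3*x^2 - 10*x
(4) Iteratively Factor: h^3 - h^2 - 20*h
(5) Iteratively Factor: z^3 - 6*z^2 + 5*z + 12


(1) = (j - 5)*(j^4 - 7*j^3 + 8*j^2 + 16*j) = (j - 5)*(j + 1)*(j^3 - 8*j^2 + 16*j) = (j - 5)*(j - 4)*(j + 1)*(j^2 - 4*j) = (j - 5)*(j - 4)^2*(j + 1)*(j)
(2) = (r + 2)*(r^2 - 8*r + 16) = (r - 4)*(r + 2)*(r - 4)
(3) = (x)*(x^2 - 3*x - 10) = x*(x - 5)*(x + 2)
(4) = (h)*(h^2 - h - 20) = h*(h + 4)*(h - 5)
(5) = (z - 3)*(z^2 - 3*z - 4) = (z - 3)*(z + 1)*(z - 4)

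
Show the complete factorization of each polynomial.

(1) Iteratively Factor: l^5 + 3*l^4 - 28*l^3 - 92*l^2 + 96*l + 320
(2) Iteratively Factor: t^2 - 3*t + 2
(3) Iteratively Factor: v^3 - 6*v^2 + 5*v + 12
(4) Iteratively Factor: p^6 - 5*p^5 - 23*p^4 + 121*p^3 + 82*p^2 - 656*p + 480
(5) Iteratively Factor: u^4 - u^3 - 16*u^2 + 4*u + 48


(1) = (l + 4)*(l^4 - l^3 - 24*l^2 + 4*l + 80) = (l - 5)*(l + 4)*(l^3 + 4*l^2 - 4*l - 16) = (l - 5)*(l + 4)^2*(l^2 - 4) = (l - 5)*(l + 2)*(l + 4)^2*(l - 2)
(2) = (t - 1)*(t - 2)
(3) = (v + 1)*(v^2 - 7*v + 12) = (v - 4)*(v + 1)*(v - 3)
(4) = (p + 4)*(p^5 - 9*p^4 + 13*p^3 + 69*p^2 - 194*p + 120) = (p - 2)*(p + 4)*(p^4 - 7*p^3 - p^2 + 67*p - 60) = (p - 2)*(p - 1)*(p + 4)*(p^3 - 6*p^2 - 7*p + 60) = (p - 5)*(p - 2)*(p - 1)*(p + 4)*(p^2 - p - 12) = (p - 5)*(p - 2)*(p - 1)*(p + 3)*(p + 4)*(p - 4)
(5) = (u - 2)*(u^3 + u^2 - 14*u - 24) = (u - 2)*(u + 2)*(u^2 - u - 12) = (u - 2)*(u + 2)*(u + 3)*(u - 4)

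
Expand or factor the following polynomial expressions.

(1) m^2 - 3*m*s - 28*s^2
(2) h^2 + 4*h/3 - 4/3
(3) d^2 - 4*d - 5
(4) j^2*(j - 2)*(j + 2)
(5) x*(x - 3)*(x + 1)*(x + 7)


(1) = (m - 7*s)*(m + 4*s)
(2) = (h - 2/3)*(h + 2)
(3) = (d - 5)*(d + 1)
(4) = j^4 - 4*j^2
(5) = x^4 + 5*x^3 - 17*x^2 - 21*x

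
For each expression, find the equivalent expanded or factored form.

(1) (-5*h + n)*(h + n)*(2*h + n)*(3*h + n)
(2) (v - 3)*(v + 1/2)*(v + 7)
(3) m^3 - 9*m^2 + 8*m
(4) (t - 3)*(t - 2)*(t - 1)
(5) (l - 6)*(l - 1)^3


(1) = -30*h^4 - 49*h^3*n - 19*h^2*n^2 + h*n^3 + n^4
(2) = v^3 + 9*v^2/2 - 19*v - 21/2
(3) = m*(m - 8)*(m - 1)
(4) = t^3 - 6*t^2 + 11*t - 6
(5) = l^4 - 9*l^3 + 21*l^2 - 19*l + 6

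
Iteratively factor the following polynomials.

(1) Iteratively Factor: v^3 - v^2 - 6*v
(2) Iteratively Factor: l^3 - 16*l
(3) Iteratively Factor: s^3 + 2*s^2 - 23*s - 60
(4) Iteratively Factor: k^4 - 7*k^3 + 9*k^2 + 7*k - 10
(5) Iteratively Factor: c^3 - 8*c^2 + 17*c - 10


(1) = (v)*(v^2 - v - 6) = v*(v + 2)*(v - 3)
(2) = (l + 4)*(l^2 - 4*l) = l*(l + 4)*(l - 4)
(3) = (s + 4)*(s^2 - 2*s - 15) = (s - 5)*(s + 4)*(s + 3)
(4) = (k - 5)*(k^3 - 2*k^2 - k + 2) = (k - 5)*(k - 1)*(k^2 - k - 2) = (k - 5)*(k - 1)*(k + 1)*(k - 2)
(5) = (c - 1)*(c^2 - 7*c + 10) = (c - 2)*(c - 1)*(c - 5)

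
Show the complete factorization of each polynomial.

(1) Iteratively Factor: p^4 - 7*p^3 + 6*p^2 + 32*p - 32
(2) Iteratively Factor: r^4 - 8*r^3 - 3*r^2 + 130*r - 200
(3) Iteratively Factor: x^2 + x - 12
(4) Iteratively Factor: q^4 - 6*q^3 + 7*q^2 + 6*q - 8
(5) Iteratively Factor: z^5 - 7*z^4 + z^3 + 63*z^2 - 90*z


(1) = (p - 4)*(p^3 - 3*p^2 - 6*p + 8) = (p - 4)^2*(p^2 + p - 2) = (p - 4)^2*(p - 1)*(p + 2)
(2) = (r - 5)*(r^3 - 3*r^2 - 18*r + 40) = (r - 5)*(r + 4)*(r^2 - 7*r + 10) = (r - 5)^2*(r + 4)*(r - 2)
(3) = (x + 4)*(x - 3)
(4) = (q - 4)*(q^3 - 2*q^2 - q + 2) = (q - 4)*(q + 1)*(q^2 - 3*q + 2) = (q - 4)*(q - 1)*(q + 1)*(q - 2)
(5) = (z - 3)*(z^4 - 4*z^3 - 11*z^2 + 30*z) = (z - 5)*(z - 3)*(z^3 + z^2 - 6*z) = (z - 5)*(z - 3)*(z + 3)*(z^2 - 2*z) = z*(z - 5)*(z - 3)*(z + 3)*(z - 2)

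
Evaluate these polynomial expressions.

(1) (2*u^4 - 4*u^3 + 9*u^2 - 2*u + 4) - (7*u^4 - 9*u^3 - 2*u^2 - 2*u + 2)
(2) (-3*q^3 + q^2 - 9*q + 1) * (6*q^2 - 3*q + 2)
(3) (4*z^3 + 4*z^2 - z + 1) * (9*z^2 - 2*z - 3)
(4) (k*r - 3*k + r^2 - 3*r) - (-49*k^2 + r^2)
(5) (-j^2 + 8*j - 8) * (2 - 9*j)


(1) = -5*u^4 + 5*u^3 + 11*u^2 + 2
(2) = -18*q^5 + 15*q^4 - 63*q^3 + 35*q^2 - 21*q + 2
(3) = 36*z^5 + 28*z^4 - 29*z^3 - z^2 + z - 3
(4) = 49*k^2 + k*r - 3*k - 3*r
(5) = 9*j^3 - 74*j^2 + 88*j - 16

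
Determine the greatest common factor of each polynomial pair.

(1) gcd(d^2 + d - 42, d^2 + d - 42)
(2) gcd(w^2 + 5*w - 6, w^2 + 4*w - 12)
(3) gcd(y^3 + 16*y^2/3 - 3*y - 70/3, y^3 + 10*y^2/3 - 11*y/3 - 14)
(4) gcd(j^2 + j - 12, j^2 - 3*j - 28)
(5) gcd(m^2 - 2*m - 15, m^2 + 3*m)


(1) = d^2 + d - 42
(2) = gcd((w - 1)*(w + 6), (w - 2)*(w + 6)) = w + 6
(3) = y^2 + y/3 - 14/3
(4) = gcd((j - 3)*(j + 4), (j - 7)*(j + 4)) = j + 4
(5) = gcd((m - 5)*(m + 3), m*(m + 3)) = m + 3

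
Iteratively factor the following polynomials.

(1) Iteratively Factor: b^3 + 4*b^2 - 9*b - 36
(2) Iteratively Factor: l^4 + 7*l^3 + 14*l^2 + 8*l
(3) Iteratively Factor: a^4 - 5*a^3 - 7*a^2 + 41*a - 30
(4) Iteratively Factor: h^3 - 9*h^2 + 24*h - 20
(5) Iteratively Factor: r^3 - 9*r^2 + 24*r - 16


(1) = (b + 3)*(b^2 + b - 12) = (b - 3)*(b + 3)*(b + 4)
(2) = (l)*(l^3 + 7*l^2 + 14*l + 8) = l*(l + 1)*(l^2 + 6*l + 8) = l*(l + 1)*(l + 4)*(l + 2)
(3) = (a - 2)*(a^3 - 3*a^2 - 13*a + 15) = (a - 5)*(a - 2)*(a^2 + 2*a - 3) = (a - 5)*(a - 2)*(a - 1)*(a + 3)
(4) = (h - 5)*(h^2 - 4*h + 4) = (h - 5)*(h - 2)*(h - 2)
(5) = (r - 4)*(r^2 - 5*r + 4) = (r - 4)*(r - 1)*(r - 4)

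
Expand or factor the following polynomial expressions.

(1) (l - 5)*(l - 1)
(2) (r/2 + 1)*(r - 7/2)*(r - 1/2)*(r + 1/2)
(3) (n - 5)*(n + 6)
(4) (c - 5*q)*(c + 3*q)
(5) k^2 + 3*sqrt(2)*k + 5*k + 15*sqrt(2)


(1) = l^2 - 6*l + 5
(2) = r^4/2 - 3*r^3/4 - 29*r^2/8 + 3*r/16 + 7/8
(3) = n^2 + n - 30
(4) = c^2 - 2*c*q - 15*q^2
(5) = (k + 5)*(k + 3*sqrt(2))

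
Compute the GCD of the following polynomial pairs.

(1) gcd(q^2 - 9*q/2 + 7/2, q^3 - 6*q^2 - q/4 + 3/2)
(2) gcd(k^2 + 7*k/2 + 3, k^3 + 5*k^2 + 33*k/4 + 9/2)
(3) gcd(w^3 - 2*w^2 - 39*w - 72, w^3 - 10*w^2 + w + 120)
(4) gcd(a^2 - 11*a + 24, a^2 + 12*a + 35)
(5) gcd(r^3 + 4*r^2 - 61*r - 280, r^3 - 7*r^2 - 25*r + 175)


(1) = 1
(2) = k^2 + 7*k/2 + 3
(3) = gcd((w - 8)*(w + 3)^2, (w - 8)*(w - 5)*(w + 3)) = w^2 - 5*w - 24
(4) = 1
(5) = gcd((r - 8)*(r + 5)*(r + 7), (r - 7)*(r - 5)*(r + 5)) = r + 5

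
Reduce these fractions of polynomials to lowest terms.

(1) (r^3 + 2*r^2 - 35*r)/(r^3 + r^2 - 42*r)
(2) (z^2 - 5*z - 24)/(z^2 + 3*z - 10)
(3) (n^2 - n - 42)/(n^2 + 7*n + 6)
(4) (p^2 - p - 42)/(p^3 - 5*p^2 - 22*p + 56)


(1) = (r - 5)/(r - 6)
(2) = (z^2 - 5*z - 24)/(z^2 + 3*z - 10)
(3) = (n - 7)/(n + 1)
(4) = (p + 6)/(p^2 + 2*p - 8)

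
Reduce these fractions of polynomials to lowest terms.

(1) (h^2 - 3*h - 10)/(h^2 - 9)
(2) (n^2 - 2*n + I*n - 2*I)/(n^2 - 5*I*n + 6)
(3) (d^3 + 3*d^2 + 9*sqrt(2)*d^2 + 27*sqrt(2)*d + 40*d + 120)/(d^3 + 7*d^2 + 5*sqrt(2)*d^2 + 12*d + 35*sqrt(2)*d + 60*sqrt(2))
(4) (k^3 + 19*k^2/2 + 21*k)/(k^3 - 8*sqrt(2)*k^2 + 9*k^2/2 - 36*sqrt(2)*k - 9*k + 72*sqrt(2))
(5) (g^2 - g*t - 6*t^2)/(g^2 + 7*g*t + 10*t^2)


(1) = (h^2 - 3*h - 10)/(h^2 - 9)
(2) = (n - 2)/(n - 6*I)
(3) = (d + 4*sqrt(2))/(d + 4)
(4) = (4*k^2 + 14*k)/(4*k^2 + k*(-32*sqrt(2) - 6) + 48*sqrt(2))
(5) = (g - 3*t)/(g + 5*t)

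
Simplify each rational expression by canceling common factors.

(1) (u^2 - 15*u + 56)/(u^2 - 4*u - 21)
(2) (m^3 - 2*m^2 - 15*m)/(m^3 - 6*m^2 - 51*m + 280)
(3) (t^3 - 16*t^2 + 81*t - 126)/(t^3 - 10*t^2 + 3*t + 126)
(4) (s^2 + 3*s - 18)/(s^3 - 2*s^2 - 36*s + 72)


(1) = (u - 8)/(u + 3)
(2) = (m^2 + 3*m)/(m^2 - m - 56)
(3) = (t - 3)/(t + 3)
(4) = (s - 3)/(s^2 - 8*s + 12)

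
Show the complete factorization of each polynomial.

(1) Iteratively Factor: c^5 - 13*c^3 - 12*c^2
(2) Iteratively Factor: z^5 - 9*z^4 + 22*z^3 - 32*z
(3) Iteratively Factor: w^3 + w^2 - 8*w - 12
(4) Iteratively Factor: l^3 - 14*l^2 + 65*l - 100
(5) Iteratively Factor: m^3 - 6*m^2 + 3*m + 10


(1) = (c - 4)*(c^4 + 4*c^3 + 3*c^2) = (c - 4)*(c + 1)*(c^3 + 3*c^2) = c*(c - 4)*(c + 1)*(c^2 + 3*c) = c*(c - 4)*(c + 1)*(c + 3)*(c)
(2) = (z - 4)*(z^4 - 5*z^3 + 2*z^2 + 8*z) = (z - 4)*(z - 2)*(z^3 - 3*z^2 - 4*z) = (z - 4)^2*(z - 2)*(z^2 + z) = z*(z - 4)^2*(z - 2)*(z + 1)
(3) = (w + 2)*(w^2 - w - 6) = (w - 3)*(w + 2)*(w + 2)
(4) = (l - 5)*(l^2 - 9*l + 20) = (l - 5)^2*(l - 4)
(5) = (m - 2)*(m^2 - 4*m - 5) = (m - 5)*(m - 2)*(m + 1)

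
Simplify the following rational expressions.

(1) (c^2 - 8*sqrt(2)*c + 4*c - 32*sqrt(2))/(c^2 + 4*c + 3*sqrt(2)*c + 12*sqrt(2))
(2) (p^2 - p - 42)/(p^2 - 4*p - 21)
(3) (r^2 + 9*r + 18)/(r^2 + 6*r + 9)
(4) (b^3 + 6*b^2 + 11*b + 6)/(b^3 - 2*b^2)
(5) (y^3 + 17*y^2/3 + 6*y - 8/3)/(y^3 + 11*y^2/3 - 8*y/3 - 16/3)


(1) = (c - 8*sqrt(2))/(c + 3*sqrt(2))
(2) = (p + 6)/(p + 3)
(3) = (r + 6)/(r + 3)
(4) = (b^3 + 6*b^2 + 11*b + 6)/(b^3 - 2*b^2)
(5) = (3*y^2 + 5*y - 2)/(3*y^2 - y - 4)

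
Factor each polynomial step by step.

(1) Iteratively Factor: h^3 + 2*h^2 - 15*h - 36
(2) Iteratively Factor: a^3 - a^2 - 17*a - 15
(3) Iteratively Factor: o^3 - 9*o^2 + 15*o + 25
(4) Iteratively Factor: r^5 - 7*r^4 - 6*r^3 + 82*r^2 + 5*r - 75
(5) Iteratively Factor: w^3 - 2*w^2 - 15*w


(1) = (h + 3)*(h^2 - h - 12) = (h - 4)*(h + 3)*(h + 3)
(2) = (a - 5)*(a^2 + 4*a + 3) = (a - 5)*(a + 1)*(a + 3)
(3) = (o - 5)*(o^2 - 4*o - 5) = (o - 5)^2*(o + 1)
(4) = (r - 5)*(r^4 - 2*r^3 - 16*r^2 + 2*r + 15) = (r - 5)^2*(r^3 + 3*r^2 - r - 3) = (r - 5)^2*(r - 1)*(r^2 + 4*r + 3) = (r - 5)^2*(r - 1)*(r + 1)*(r + 3)
(5) = (w)*(w^2 - 2*w - 15) = w*(w - 5)*(w + 3)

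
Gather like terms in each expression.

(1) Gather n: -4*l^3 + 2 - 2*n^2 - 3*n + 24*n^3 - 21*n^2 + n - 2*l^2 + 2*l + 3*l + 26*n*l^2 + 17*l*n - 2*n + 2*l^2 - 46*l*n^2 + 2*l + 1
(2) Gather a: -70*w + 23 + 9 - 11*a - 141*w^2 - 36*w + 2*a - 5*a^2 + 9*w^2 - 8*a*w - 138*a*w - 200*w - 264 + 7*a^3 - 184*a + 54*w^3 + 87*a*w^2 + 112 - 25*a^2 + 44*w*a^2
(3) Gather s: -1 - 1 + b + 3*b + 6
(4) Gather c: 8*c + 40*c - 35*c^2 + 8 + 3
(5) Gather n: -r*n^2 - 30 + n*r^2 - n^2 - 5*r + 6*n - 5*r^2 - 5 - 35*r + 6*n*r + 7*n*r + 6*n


(1) = -4*l^3 + 7*l + 24*n^3 + n^2*(-46*l - 23) + n*(26*l^2 + 17*l - 4) + 3
(2) = 7*a^3 + a^2*(44*w - 30) + a*(87*w^2 - 146*w - 193) + 54*w^3 - 132*w^2 - 306*w - 120
(3) = 4*b + 4
(4) = -35*c^2 + 48*c + 11
(5) = n^2*(-r - 1) + n*(r^2 + 13*r + 12) - 5*r^2 - 40*r - 35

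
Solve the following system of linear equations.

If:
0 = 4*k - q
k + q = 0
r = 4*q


Then:
k = 0
q = 0
r = 0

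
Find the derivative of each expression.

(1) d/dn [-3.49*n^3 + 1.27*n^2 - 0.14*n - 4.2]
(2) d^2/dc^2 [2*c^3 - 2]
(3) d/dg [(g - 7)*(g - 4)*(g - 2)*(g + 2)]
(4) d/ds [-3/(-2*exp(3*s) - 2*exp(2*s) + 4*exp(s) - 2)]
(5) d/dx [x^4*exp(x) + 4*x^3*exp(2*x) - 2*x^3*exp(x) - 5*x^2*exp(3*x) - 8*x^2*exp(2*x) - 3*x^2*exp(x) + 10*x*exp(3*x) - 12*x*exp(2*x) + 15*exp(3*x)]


(1) = -10.47*n^2 + 2.54*n - 0.14
(2) = 12*c
(3) = 4*g^3 - 33*g^2 + 48*g + 44
(4) = (-9*exp(2*s)/2 - 3*exp(s) + 3)*exp(s)/(exp(3*s) + exp(2*s) - 2*exp(s) + 1)^2
(5) = (x^4 + 8*x^3*exp(x) + 2*x^3 - 15*x^2*exp(2*x) - 4*x^2*exp(x) - 9*x^2 + 20*x*exp(2*x) - 40*x*exp(x) - 6*x + 55*exp(2*x) - 12*exp(x))*exp(x)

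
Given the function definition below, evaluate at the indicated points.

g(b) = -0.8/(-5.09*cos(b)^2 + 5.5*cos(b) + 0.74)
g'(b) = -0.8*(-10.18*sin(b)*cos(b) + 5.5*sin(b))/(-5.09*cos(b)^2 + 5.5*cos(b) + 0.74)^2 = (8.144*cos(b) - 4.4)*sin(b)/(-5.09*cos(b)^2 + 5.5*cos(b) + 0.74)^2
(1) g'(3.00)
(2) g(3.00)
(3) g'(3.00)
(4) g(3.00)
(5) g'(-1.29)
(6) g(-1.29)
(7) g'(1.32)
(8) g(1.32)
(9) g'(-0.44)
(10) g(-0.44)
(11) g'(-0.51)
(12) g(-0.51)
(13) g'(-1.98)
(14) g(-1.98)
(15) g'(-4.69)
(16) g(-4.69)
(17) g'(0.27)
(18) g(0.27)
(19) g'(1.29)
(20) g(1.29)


(1) = -0.02
(2) = 0.08
(3) = -0.02
(4) = 0.08
(5) = 0.59
(6) = -0.43
(7) = -0.72
(8) = -0.45
(9) = -0.53
(10) = -0.52
(11) = -0.48
(12) = -0.48
(13) = 1.38
(14) = 0.35
(15) = -12.14
(16) = -1.30
(17) = 0.53
(18) = -0.61
(19) = -0.59
(20) = -0.43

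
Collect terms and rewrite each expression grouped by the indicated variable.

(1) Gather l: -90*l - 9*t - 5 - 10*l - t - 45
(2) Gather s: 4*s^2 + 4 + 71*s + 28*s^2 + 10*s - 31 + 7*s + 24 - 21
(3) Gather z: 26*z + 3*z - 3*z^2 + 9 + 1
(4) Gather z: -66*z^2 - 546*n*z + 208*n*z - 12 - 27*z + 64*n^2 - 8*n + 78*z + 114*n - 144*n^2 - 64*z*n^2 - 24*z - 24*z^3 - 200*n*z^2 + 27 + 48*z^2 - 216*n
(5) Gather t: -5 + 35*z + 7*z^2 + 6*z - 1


(1) = -100*l - 10*t - 50
(2) = 32*s^2 + 88*s - 24
(3) = -3*z^2 + 29*z + 10
(4) = -80*n^2 - 110*n - 24*z^3 + z^2*(-200*n - 18) + z*(-64*n^2 - 338*n + 27) + 15
(5) = 7*z^2 + 41*z - 6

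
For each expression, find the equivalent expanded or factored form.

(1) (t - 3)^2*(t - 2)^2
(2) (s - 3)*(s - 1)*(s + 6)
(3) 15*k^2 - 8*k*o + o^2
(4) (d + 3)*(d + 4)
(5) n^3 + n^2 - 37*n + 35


(1) = t^4 - 10*t^3 + 37*t^2 - 60*t + 36
(2) = s^3 + 2*s^2 - 21*s + 18
(3) = (-5*k + o)*(-3*k + o)
(4) = d^2 + 7*d + 12
(5) = (n - 5)*(n - 1)*(n + 7)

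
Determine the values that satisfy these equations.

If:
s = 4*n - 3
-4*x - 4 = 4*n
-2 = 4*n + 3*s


Then:
n = 7/16
s = -5/4
x = -23/16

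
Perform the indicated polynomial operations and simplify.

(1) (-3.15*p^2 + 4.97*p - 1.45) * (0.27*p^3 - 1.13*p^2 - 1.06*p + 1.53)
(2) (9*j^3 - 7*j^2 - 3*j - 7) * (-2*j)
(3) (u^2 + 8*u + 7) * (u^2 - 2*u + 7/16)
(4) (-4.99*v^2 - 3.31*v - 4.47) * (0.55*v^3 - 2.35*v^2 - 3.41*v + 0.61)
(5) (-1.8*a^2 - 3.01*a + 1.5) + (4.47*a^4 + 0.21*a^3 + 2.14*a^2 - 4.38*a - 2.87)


(1) = -0.8505*p^5 + 4.9014*p^4 - 2.6686*p^3 - 8.4492*p^2 + 9.1411*p - 2.2185
(2) = -18*j^4 + 14*j^3 + 6*j^2 + 14*j
(3) = u^4 + 6*u^3 - 137*u^2/16 - 21*u/2 + 49/16
(4) = -2.7445*v^5 + 9.906*v^4 + 22.3359*v^3 + 18.7477*v^2 + 13.2236*v - 2.7267
(5) = 4.47*a^4 + 0.21*a^3 + 0.34*a^2 - 7.39*a - 1.37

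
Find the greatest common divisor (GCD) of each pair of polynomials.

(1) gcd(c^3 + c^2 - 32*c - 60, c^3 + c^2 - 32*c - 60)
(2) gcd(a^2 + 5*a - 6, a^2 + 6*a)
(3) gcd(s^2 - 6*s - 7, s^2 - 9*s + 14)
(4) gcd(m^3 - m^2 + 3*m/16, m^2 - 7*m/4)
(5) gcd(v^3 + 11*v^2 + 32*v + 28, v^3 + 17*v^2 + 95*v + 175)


(1) = c^3 + c^2 - 32*c - 60
(2) = a + 6
(3) = s - 7
(4) = gcd(m*(m - 3/4)*(m - 1/4), m*(m - 7/4)) = m
(5) = v + 7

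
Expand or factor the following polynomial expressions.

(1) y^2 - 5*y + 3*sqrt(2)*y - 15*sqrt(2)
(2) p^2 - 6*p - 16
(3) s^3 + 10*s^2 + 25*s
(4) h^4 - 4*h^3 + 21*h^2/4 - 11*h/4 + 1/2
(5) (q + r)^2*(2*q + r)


(1) = (y - 5)*(y + 3*sqrt(2))
(2) = (p - 8)*(p + 2)
(3) = s*(s + 5)^2
(4) = (h - 2)*(h - 1)*(h - 1/2)^2
(5) = 2*q^3 + 5*q^2*r + 4*q*r^2 + r^3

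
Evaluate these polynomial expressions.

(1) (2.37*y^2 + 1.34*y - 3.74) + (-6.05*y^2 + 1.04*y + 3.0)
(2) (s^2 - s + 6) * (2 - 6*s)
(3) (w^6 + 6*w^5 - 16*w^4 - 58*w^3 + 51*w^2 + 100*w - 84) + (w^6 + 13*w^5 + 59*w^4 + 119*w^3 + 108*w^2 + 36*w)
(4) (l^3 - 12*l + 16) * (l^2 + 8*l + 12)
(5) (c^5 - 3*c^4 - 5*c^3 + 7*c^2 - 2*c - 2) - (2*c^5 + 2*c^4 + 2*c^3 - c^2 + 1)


(1) = -3.68*y^2 + 2.38*y - 0.74
(2) = -6*s^3 + 8*s^2 - 38*s + 12
(3) = 2*w^6 + 19*w^5 + 43*w^4 + 61*w^3 + 159*w^2 + 136*w - 84
(4) = l^5 + 8*l^4 - 80*l^2 - 16*l + 192
(5) = -c^5 - 5*c^4 - 7*c^3 + 8*c^2 - 2*c - 3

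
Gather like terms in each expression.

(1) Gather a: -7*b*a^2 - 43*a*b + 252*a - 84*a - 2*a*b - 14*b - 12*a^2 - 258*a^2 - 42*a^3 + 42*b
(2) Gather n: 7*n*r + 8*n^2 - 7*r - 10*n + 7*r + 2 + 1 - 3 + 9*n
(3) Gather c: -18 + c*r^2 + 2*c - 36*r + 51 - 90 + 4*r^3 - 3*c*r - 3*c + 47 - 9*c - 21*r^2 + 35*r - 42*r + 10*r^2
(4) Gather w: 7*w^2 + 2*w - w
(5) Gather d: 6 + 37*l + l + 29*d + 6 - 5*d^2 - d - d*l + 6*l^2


(1) = -42*a^3 + a^2*(-7*b - 270) + a*(168 - 45*b) + 28*b
(2) = 8*n^2 + n*(7*r - 1)
(3) = c*(r^2 - 3*r - 10) + 4*r^3 - 11*r^2 - 43*r - 10
(4) = 7*w^2 + w
(5) = -5*d^2 + d*(28 - l) + 6*l^2 + 38*l + 12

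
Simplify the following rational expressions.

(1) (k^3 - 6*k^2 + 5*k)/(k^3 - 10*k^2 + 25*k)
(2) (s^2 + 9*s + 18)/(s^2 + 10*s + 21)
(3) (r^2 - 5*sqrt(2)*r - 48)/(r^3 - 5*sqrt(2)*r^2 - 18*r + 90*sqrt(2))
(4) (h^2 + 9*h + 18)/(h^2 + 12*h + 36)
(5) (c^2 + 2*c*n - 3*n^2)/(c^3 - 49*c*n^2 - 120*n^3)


(1) = (k - 1)/(k - 5)
(2) = (s + 6)/(s + 7)
(3) = (r - 8*sqrt(2))/(r^2 - 8*sqrt(2)*r + 30)
(4) = (h + 3)/(h + 6)
(5) = (c - n)/(c^2 - 3*c*n - 40*n^2)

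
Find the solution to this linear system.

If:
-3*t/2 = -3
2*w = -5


Then:
t = 2
w = -5/2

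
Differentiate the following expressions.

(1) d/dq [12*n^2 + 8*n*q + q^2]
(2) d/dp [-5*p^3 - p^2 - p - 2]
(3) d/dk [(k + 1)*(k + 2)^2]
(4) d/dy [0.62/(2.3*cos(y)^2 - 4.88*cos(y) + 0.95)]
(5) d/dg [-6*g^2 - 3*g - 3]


(1) = 8*n + 2*q
(2) = -15*p^2 - 2*p - 1
(3) = (k + 2)*(3*k + 4)
(4) = (2.852*cos(y) - 3.0256)*sin(y)/(2.3*cos(y)^2 - 4.88*cos(y) + 0.95)^2
(5) = -12*g - 3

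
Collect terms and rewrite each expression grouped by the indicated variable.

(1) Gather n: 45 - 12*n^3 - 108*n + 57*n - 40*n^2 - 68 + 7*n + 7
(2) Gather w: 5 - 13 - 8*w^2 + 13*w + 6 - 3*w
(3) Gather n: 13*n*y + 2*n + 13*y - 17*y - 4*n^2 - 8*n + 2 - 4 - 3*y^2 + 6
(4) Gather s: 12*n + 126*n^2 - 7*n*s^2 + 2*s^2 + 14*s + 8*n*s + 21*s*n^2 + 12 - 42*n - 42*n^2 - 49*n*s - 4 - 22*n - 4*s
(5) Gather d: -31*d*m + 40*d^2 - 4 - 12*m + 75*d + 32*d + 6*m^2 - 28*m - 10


(1) = -12*n^3 - 40*n^2 - 44*n - 16
(2) = -8*w^2 + 10*w - 2
(3) = -4*n^2 + n*(13*y - 6) - 3*y^2 - 4*y + 4
(4) = 84*n^2 - 52*n + s^2*(2 - 7*n) + s*(21*n^2 - 41*n + 10) + 8
(5) = 40*d^2 + d*(107 - 31*m) + 6*m^2 - 40*m - 14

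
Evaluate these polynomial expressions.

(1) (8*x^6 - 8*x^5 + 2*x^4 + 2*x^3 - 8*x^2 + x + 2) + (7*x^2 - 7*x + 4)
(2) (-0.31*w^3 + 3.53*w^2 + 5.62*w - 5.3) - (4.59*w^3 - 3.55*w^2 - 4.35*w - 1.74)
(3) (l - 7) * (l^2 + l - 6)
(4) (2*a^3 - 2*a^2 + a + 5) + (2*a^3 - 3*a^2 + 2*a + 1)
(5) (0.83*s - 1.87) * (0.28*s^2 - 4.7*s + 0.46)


(1) = 8*x^6 - 8*x^5 + 2*x^4 + 2*x^3 - x^2 - 6*x + 6
(2) = -4.9*w^3 + 7.08*w^2 + 9.97*w - 3.56
(3) = l^3 - 6*l^2 - 13*l + 42
(4) = 4*a^3 - 5*a^2 + 3*a + 6
(5) = 0.2324*s^3 - 4.4246*s^2 + 9.1708*s - 0.8602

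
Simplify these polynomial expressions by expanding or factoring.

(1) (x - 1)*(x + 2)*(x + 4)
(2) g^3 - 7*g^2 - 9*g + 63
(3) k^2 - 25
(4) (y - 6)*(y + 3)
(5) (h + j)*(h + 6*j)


(1) = x^3 + 5*x^2 + 2*x - 8
(2) = (g - 7)*(g - 3)*(g + 3)
(3) = (k - 5)*(k + 5)
(4) = y^2 - 3*y - 18
(5) = h^2 + 7*h*j + 6*j^2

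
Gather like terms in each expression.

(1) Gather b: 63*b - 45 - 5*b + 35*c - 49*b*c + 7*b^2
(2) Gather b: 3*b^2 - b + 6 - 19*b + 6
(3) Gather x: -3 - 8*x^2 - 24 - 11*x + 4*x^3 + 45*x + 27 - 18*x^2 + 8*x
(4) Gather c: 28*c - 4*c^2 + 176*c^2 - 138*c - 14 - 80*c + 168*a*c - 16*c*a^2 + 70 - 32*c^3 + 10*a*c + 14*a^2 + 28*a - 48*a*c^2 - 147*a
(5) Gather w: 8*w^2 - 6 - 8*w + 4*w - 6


(1) = 7*b^2 + b*(58 - 49*c) + 35*c - 45
(2) = 3*b^2 - 20*b + 12
(3) = 4*x^3 - 26*x^2 + 42*x
(4) = 14*a^2 - 119*a - 32*c^3 + c^2*(172 - 48*a) + c*(-16*a^2 + 178*a - 190) + 56
(5) = 8*w^2 - 4*w - 12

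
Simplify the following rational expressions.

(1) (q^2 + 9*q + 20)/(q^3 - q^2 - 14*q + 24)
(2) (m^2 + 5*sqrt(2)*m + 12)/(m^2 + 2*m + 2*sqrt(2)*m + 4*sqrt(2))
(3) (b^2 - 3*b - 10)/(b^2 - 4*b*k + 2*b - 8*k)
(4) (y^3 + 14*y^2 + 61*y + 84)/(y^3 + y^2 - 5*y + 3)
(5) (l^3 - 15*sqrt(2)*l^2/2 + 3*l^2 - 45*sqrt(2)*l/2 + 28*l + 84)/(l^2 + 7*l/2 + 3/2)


(1) = (q + 5)/(q^2 - 5*q + 6)
(2) = (m + 3*sqrt(2))/(m + 2)
(3) = (b - 5)/(b - 4*k)
(4) = (y^2 + 11*y + 28)/(y^2 - 2*y + 1)
(5) = (4*l^2 - 30*sqrt(2)*l + 112)/(4*l + 2)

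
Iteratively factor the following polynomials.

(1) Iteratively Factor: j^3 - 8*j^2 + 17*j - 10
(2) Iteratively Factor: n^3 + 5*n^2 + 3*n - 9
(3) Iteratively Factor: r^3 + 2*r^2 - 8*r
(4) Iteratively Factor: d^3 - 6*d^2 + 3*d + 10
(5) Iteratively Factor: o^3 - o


(1) = (j - 1)*(j^2 - 7*j + 10) = (j - 2)*(j - 1)*(j - 5)
(2) = (n + 3)*(n^2 + 2*n - 3) = (n + 3)^2*(n - 1)
(3) = (r - 2)*(r^2 + 4*r) = r*(r - 2)*(r + 4)
(4) = (d - 2)*(d^2 - 4*d - 5) = (d - 2)*(d + 1)*(d - 5)
(5) = (o - 1)*(o^2 + o) = (o - 1)*(o + 1)*(o)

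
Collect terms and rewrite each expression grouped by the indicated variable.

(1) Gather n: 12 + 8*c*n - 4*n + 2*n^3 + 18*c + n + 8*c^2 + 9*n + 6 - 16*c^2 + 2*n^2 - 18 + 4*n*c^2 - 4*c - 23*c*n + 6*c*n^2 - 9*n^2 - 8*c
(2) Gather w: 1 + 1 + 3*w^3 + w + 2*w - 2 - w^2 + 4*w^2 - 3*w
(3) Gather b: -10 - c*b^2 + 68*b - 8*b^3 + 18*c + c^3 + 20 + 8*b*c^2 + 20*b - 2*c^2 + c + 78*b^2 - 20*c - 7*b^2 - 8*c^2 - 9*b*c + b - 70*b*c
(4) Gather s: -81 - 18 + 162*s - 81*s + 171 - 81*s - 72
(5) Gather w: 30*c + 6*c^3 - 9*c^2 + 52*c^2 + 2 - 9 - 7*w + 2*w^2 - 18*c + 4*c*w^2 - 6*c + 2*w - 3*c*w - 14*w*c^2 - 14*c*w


(1) = -8*c^2 + 6*c + 2*n^3 + n^2*(6*c - 7) + n*(4*c^2 - 15*c + 6)
(2) = 3*w^3 + 3*w^2
(3) = -8*b^3 + b^2*(71 - c) + b*(8*c^2 - 79*c + 89) + c^3 - 10*c^2 - c + 10
(4) = 0
(5) = 6*c^3 + 43*c^2 + 6*c + w^2*(4*c + 2) + w*(-14*c^2 - 17*c - 5) - 7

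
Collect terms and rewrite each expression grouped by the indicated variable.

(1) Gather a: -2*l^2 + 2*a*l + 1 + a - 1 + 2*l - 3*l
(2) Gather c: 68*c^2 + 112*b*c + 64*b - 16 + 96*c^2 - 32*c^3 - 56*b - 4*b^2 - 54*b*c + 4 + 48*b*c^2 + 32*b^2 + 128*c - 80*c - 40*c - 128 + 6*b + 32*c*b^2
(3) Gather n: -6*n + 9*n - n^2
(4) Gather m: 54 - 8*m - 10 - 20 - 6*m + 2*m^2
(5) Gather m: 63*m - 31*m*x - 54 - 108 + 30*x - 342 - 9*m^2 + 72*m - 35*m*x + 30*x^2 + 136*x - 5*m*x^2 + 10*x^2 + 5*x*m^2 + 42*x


(1) = a*(2*l + 1) - 2*l^2 - l
(2) = 28*b^2 + 14*b - 32*c^3 + c^2*(48*b + 164) + c*(32*b^2 + 58*b + 8) - 140
(3) = -n^2 + 3*n
(4) = 2*m^2 - 14*m + 24
(5) = m^2*(5*x - 9) + m*(-5*x^2 - 66*x + 135) + 40*x^2 + 208*x - 504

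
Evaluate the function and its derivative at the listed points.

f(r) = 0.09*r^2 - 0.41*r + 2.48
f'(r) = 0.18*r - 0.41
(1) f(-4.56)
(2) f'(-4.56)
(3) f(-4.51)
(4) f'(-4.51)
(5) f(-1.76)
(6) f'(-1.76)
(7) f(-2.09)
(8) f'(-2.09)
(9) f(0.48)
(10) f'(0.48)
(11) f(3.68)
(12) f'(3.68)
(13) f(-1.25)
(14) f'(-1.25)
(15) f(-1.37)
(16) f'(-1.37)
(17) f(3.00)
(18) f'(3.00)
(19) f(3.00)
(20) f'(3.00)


(1) = 6.22
(2) = -1.23
(3) = 6.16
(4) = -1.22
(5) = 3.48
(6) = -0.73
(7) = 3.73
(8) = -0.79
(9) = 2.30
(10) = -0.32
(11) = 2.19
(12) = 0.25
(13) = 3.13
(14) = -0.64
(15) = 3.21
(16) = -0.66
(17) = 2.06
(18) = 0.13
(19) = 2.06
(20) = 0.13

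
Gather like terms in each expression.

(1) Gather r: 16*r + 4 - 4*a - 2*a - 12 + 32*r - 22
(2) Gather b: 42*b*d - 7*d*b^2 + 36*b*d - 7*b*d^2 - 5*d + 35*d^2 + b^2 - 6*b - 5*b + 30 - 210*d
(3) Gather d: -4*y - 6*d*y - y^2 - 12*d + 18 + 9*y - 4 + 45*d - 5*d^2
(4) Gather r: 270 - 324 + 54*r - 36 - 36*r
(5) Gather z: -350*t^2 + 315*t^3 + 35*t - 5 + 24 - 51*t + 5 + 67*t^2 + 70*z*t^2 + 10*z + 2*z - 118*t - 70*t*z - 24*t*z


(1) = -6*a + 48*r - 30
(2) = b^2*(1 - 7*d) + b*(-7*d^2 + 78*d - 11) + 35*d^2 - 215*d + 30
(3) = -5*d^2 + d*(33 - 6*y) - y^2 + 5*y + 14
(4) = 18*r - 90
(5) = 315*t^3 - 283*t^2 - 134*t + z*(70*t^2 - 94*t + 12) + 24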